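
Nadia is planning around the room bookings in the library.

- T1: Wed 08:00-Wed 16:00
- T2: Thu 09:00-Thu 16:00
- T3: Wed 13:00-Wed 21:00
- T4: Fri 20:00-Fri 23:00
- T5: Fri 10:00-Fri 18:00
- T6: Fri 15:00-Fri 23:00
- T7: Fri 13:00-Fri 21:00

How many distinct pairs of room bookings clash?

6

Two intervals overlap when each starts before the other ends.
Sorted by start: T1, T3, T2, T5, T7, T6, T4.
T3 starts before T1 ends → T1 and T3 overlap.
T2 starts after T1 ends — done with T1.
T2 starts after T3 ends — done with T3.
T5 starts after T2 ends — done with T2.
T7 starts before T5 ends → T5 and T7 overlap.
T6 starts before T5 ends → T5 and T6 overlap.
T4 starts after T5 ends.
T6 starts before T7 ends → T7 and T6 overlap.
T4 starts before T7 ends → T7 and T4 overlap.
T4 starts before T6 ends → T6 and T4 overlap.
Overlapping pairs: T1 & T3, T4 & T6, T4 & T7, T5 & T6, T5 & T7, T6 & T7 — 6 in total.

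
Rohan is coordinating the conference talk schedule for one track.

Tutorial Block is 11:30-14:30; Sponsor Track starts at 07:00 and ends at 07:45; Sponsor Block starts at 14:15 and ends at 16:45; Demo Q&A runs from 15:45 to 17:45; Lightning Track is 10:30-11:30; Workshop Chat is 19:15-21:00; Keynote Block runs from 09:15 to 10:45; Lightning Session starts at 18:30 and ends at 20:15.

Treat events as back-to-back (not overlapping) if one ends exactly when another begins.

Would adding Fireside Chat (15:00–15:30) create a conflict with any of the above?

Sponsor Track: ends 07:45 at or before Fireside Chat starts 15:00 → clear.
Keynote Block: ends 10:45 at or before Fireside Chat starts 15:00 → clear.
Lightning Track: ends 11:30 at or before Fireside Chat starts 15:00 → clear.
Tutorial Block: ends 14:30 at or before Fireside Chat starts 15:00 → clear.
Sponsor Block: starts 14:15 before Fireside Chat ends 15:30, and ends 16:45 after Fireside Chat starts 15:00 → overlap.
Demo Q&A: starts 15:45 at or after Fireside Chat ends 15:30 → clear.
Lightning Session: starts 18:30 at or after Fireside Chat ends 15:30 → clear.
Workshop Chat: starts 19:15 at or after Fireside Chat ends 15:30 → clear.
Fireside Chat overlaps Sponsor Block.

Yes — it overlaps Sponsor Block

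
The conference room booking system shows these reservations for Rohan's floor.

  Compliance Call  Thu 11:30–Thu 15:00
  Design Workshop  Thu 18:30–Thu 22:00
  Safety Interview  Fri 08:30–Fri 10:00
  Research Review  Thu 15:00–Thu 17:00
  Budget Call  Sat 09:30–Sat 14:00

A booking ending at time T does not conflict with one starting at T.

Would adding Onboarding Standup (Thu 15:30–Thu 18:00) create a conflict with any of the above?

Compliance Call: ends Thu 15:00 at or before Onboarding Standup starts Thu 15:30 → clear.
Research Review: starts Thu 15:00 before Onboarding Standup ends Thu 18:00, and ends Thu 17:00 after Onboarding Standup starts Thu 15:30 → overlap.
Design Workshop: starts Thu 18:30 at or after Onboarding Standup ends Thu 18:00 → clear.
Safety Interview: starts Fri 08:30 at or after Onboarding Standup ends Thu 18:00 → clear.
Budget Call: starts Sat 09:30 at or after Onboarding Standup ends Thu 18:00 → clear.
Onboarding Standup overlaps Research Review.

Yes — it overlaps Research Review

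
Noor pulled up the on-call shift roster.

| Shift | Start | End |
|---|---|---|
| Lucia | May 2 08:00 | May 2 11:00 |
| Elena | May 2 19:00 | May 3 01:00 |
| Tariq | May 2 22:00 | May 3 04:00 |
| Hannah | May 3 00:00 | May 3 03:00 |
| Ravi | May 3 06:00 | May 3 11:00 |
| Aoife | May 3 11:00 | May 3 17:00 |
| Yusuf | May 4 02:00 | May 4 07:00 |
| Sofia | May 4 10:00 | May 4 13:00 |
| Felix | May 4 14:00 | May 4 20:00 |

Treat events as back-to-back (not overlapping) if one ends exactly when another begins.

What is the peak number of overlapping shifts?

3

Sweep the timeline, counting +1 at each start and −1 at each end (ends before starts at a tie):
May 2 08:00 start Lucia → 1
May 2 11:00 end Lucia → 0
May 2 19:00 start Elena → 1
May 2 22:00 start Tariq → 2
May 3 00:00 start Hannah → 3
May 3 01:00 end Elena → 2
May 3 03:00 end Hannah → 1
May 3 04:00 end Tariq → 0
May 3 06:00 start Ravi → 1
May 3 11:00 end Ravi → 0
May 3 11:00 start Aoife → 1
May 3 17:00 end Aoife → 0
May 4 02:00 start Yusuf → 1
May 4 07:00 end Yusuf → 0
May 4 10:00 start Sofia → 1
May 4 13:00 end Sofia → 0
May 4 14:00 start Felix → 1
May 4 20:00 end Felix → 0
Peak is 3, at May 3 00:00 (Elena, Hannah, Tariq).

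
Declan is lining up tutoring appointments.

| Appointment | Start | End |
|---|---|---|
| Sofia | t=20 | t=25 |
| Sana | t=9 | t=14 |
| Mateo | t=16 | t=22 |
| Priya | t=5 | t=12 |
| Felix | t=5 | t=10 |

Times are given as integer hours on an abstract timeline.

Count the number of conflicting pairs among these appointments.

Sorted by start: Priya, Felix, Sana, Mateo, Sofia.
Felix starts before Priya ends → Priya and Felix overlap.
Sana starts before Priya ends → Priya and Sana overlap.
Mateo starts after Priya ends — done with Priya.
Sana starts before Felix ends → Felix and Sana overlap.
Mateo starts after Felix ends — done with Felix.
Mateo starts after Sana ends — done with Sana.
Sofia starts before Mateo ends → Mateo and Sofia overlap.
Overlapping pairs: Felix & Priya, Felix & Sana, Mateo & Sofia, Priya & Sana — 4 in total.

4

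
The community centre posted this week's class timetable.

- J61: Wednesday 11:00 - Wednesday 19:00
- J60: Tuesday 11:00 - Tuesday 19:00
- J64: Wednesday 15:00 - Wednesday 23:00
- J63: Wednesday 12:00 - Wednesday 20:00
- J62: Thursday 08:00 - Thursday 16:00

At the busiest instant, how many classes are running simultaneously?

Sort all start/end points and keep a running count:
Tuesday 11:00 start J60 → 1
Tuesday 19:00 end J60 → 0
Wednesday 11:00 start J61 → 1
Wednesday 12:00 start J63 → 2
Wednesday 15:00 start J64 → 3
Wednesday 19:00 end J61 → 2
Wednesday 20:00 end J63 → 1
Wednesday 23:00 end J64 → 0
Thursday 08:00 start J62 → 1
Thursday 16:00 end J62 → 0
Peak is 3, at Wednesday 15:00 (J61, J63, J64).

3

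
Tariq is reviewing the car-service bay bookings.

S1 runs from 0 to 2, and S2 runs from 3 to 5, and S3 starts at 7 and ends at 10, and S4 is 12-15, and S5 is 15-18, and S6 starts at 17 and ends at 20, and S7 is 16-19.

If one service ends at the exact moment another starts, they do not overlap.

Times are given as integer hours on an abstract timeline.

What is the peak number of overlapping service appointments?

Sort all start/end points and keep a running count:
0 start S1 → 1
2 end S1 → 0
3 start S2 → 1
5 end S2 → 0
7 start S3 → 1
10 end S3 → 0
12 start S4 → 1
15 end S4 → 0
15 start S5 → 1
16 start S7 → 2
17 start S6 → 3
18 end S5 → 2
19 end S7 → 1
20 end S6 → 0
Peak is 3, at 17 (S5, S6, S7).

3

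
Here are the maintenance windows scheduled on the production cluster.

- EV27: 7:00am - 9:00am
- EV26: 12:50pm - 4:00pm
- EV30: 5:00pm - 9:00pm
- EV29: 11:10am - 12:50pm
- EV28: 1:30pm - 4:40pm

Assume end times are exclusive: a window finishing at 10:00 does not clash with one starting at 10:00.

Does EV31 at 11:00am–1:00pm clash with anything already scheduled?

Yes — it overlaps EV26, EV29

EV27: ends 9:00am at or before EV31 starts 11:00am → clear.
EV29: starts 11:10am before EV31 ends 1:00pm, and ends 12:50pm after EV31 starts 11:00am → overlap.
EV26: starts 12:50pm before EV31 ends 1:00pm, and ends 4:00pm after EV31 starts 11:00am → overlap.
EV28: starts 1:30pm at or after EV31 ends 1:00pm → clear.
EV30: starts 5:00pm at or after EV31 ends 1:00pm → clear.
EV31 overlaps EV26, EV29.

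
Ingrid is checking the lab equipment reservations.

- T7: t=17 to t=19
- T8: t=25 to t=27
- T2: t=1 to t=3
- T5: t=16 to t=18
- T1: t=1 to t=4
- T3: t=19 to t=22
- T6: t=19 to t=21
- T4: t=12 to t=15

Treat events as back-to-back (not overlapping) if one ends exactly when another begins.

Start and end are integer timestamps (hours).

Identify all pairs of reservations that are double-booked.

T1 & T2, T3 & T6, T5 & T7

Sorted by start: T1, T2, T4, T5, T7, T3, T6, T8.
T2 starts before T1 ends → T1 and T2 overlap.
T4 starts after T1 ends; T1 is clear from here.
T4 starts after T2 ends; T2 is clear from here.
T5 starts after T4 ends; T4 is clear from here.
T7 starts before T5 ends → T5 and T7 overlap.
T3 starts after T5 ends; T5 is clear from here.
T3 starts exactly when T7 ends (back-to-back, no overlap); T7 is clear from here.
T6 starts before T3 ends → T3 and T6 overlap.
T8 starts after T3 ends.
T8 starts after T6 ends.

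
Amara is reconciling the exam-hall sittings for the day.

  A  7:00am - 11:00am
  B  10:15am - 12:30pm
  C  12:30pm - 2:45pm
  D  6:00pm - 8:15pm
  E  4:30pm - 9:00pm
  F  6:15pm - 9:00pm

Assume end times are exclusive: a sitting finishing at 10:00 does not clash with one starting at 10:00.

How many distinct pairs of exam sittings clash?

Two intervals overlap when each starts before the other ends.
Sorted by start: A, B, C, E, D, F.
B starts before A ends → A and B overlap.
C starts after A ends, so nothing later overlaps A either.
C starts exactly when B ends (back-to-back, no overlap), so nothing later overlaps B either.
E starts after C ends, so nothing later overlaps C either.
D starts before E ends → E and D overlap.
F starts before E ends → E and F overlap.
F starts before D ends → D and F overlap.
Overlapping pairs: A & B, D & E, D & F, E & F — 4 in total.

4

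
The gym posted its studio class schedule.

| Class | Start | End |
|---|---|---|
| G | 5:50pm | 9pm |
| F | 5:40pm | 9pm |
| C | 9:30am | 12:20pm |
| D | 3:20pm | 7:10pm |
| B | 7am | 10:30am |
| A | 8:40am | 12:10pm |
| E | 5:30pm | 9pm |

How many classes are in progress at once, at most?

4

Sweep the timeline, counting +1 at each start and −1 at each end (ends before starts at a tie):
7am start B → 1
8:40am start A → 2
9:30am start C → 3
10:30am end B → 2
12:10pm end A → 1
12:20pm end C → 0
3:20pm start D → 1
5:30pm start E → 2
5:40pm start F → 3
5:50pm start G → 4
7:10pm end D → 3
9pm end E → 2
9pm end F → 1
9pm end G → 0
Peak is 4, at 5:50pm (D, E, F, G).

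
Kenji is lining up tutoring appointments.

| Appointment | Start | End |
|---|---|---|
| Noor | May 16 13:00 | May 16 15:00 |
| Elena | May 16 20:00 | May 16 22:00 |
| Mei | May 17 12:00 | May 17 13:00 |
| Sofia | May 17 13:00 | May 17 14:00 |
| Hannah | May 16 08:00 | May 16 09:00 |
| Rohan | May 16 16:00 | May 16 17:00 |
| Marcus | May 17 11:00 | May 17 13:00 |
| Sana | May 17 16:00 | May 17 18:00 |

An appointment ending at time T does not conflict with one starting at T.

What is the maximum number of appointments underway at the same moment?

Sweep the timeline, counting +1 at each start and −1 at each end (ends before starts at a tie):
May 16 08:00 start Hannah → 1
May 16 09:00 end Hannah → 0
May 16 13:00 start Noor → 1
May 16 15:00 end Noor → 0
May 16 16:00 start Rohan → 1
May 16 17:00 end Rohan → 0
May 16 20:00 start Elena → 1
May 16 22:00 end Elena → 0
May 17 11:00 start Marcus → 1
May 17 12:00 start Mei → 2
May 17 13:00 end Marcus → 1
May 17 13:00 end Mei → 0
May 17 13:00 start Sofia → 1
May 17 14:00 end Sofia → 0
May 17 16:00 start Sana → 1
May 17 18:00 end Sana → 0
Peak is 2, at May 17 12:00 (Marcus, Mei).

2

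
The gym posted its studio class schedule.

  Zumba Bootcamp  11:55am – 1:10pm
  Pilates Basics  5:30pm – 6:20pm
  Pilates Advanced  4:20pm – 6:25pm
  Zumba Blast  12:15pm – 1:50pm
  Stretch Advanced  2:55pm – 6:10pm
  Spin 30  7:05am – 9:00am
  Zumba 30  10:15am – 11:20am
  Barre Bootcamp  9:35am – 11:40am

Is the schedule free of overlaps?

Check each pair: they overlap iff neither finishes before the other starts.
Sorted by start: Spin 30, Barre Bootcamp, Zumba 30, Zumba Bootcamp, Zumba Blast, Stretch Advanced, Pilates Advanced, Pilates Basics.
Barre Bootcamp starts after Spin 30 ends, so Spin 30 has no further overlaps.
Zumba 30 starts before Barre Bootcamp ends → Barre Bootcamp and Zumba 30 overlap.
That's a conflict, so the schedule is not conflict-free.

No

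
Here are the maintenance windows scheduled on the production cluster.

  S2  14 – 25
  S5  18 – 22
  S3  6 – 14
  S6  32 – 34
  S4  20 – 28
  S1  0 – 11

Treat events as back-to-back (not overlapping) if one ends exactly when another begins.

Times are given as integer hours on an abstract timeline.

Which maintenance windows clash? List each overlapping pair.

Sorted by start: S1, S3, S2, S5, S4, S6.
S3 starts before S1 ends → S1 and S3 overlap.
S2 starts after S1 ends; S1 is clear from here.
S2 starts exactly when S3 ends (back-to-back, no overlap); S3 is clear from here.
S5 starts before S2 ends → S2 and S5 overlap.
S4 starts before S2 ends → S2 and S4 overlap.
S6 starts after S2 ends.
S4 starts before S5 ends → S5 and S4 overlap.
S6 starts after S5 ends.
S6 starts after S4 ends.

S1 & S3, S2 & S4, S2 & S5, S4 & S5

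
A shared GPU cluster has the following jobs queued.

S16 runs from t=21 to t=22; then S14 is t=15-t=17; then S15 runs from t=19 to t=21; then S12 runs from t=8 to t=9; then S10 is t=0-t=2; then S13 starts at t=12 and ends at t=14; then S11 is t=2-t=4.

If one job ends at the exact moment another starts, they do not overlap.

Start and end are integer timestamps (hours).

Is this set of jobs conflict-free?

Yes

Sorted by start: S10, S11, S12, S13, S14, S15, S16.
S11 starts exactly when S10 ends (back-to-back, no overlap); S10 is clear from here.
S12 starts after S11 ends; S11 is clear from here.
S13 starts after S12 ends; S12 is clear from here.
S14 starts after S13 ends; S13 is clear from here.
S15 starts after S14 ends; S14 is clear from here.
S16 starts exactly when S15 ends (back-to-back, no overlap).
Every pair is clear; the schedule has no overlaps.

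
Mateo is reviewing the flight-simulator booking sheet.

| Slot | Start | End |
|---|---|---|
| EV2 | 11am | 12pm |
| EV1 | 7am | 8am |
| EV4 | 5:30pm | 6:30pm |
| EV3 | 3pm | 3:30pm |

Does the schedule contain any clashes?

Sorted by start: EV1, EV2, EV3, EV4.
EV2 starts after EV1 ends; EV1 is clear from here.
EV3 starts after EV2 ends; EV2 is clear from here.
EV4 starts after EV3 ends.
Every pair is clear; the schedule has no overlaps.

No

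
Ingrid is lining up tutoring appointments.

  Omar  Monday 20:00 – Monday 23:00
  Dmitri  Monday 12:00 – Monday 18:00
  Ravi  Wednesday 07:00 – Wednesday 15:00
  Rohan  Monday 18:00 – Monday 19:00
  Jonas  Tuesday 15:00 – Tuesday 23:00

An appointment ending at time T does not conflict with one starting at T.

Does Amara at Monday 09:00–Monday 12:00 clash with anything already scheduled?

No — it doesn't clash with anything

Dmitri: starts Monday 12:00 at or after Amara ends Monday 12:00 → clear.
Rohan: starts Monday 18:00 at or after Amara ends Monday 12:00 → clear.
Omar: starts Monday 20:00 at or after Amara ends Monday 12:00 → clear.
Jonas: starts Tuesday 15:00 at or after Amara ends Monday 12:00 → clear.
Ravi: starts Wednesday 07:00 at or after Amara ends Monday 12:00 → clear.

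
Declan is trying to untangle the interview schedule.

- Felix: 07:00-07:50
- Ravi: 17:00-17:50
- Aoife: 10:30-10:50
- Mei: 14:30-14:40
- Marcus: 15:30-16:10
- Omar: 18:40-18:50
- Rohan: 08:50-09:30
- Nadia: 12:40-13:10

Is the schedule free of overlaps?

Check each pair: they overlap iff neither finishes before the other starts.
Sorted by start: Felix, Rohan, Aoife, Nadia, Mei, Marcus, Ravi, Omar.
Rohan starts after Felix ends, so Felix has no further overlaps.
Aoife starts after Rohan ends, so Rohan has no further overlaps.
Nadia starts after Aoife ends, so Aoife has no further overlaps.
Mei starts after Nadia ends, so Nadia has no further overlaps.
Marcus starts after Mei ends, so Mei has no further overlaps.
Ravi starts after Marcus ends, so Marcus has no further overlaps.
Omar starts after Ravi ends.
Every pair is clear; the schedule has no overlaps.

Yes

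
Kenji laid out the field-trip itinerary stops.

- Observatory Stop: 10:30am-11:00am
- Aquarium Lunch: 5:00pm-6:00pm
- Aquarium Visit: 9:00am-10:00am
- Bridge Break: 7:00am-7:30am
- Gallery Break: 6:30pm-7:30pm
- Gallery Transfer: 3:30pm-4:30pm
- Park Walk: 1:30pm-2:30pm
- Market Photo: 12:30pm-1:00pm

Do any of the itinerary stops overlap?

Sorted by start: Bridge Break, Aquarium Visit, Observatory Stop, Market Photo, Park Walk, Gallery Transfer, Aquarium Lunch, Gallery Break.
Aquarium Visit starts after Bridge Break ends, so Bridge Break has no further overlaps.
Observatory Stop starts after Aquarium Visit ends, so Aquarium Visit has no further overlaps.
Market Photo starts after Observatory Stop ends, so Observatory Stop has no further overlaps.
Park Walk starts after Market Photo ends, so Market Photo has no further overlaps.
Gallery Transfer starts after Park Walk ends, so Park Walk has no further overlaps.
Aquarium Lunch starts after Gallery Transfer ends, so Gallery Transfer has no further overlaps.
Gallery Break starts after Aquarium Lunch ends.
Every pair is clear; the schedule has no overlaps.

No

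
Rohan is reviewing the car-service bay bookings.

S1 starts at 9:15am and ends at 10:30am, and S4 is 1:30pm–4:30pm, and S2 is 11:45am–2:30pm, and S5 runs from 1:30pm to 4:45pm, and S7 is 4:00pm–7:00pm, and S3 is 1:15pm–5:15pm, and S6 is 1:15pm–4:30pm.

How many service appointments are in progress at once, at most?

5

Sweep the timeline, counting +1 at each start and −1 at each end (ends before starts at a tie):
9:15am start S1 → 1
10:30am end S1 → 0
11:45am start S2 → 1
1:15pm start S3 → 2
1:15pm start S6 → 3
1:30pm start S4 → 4
1:30pm start S5 → 5
2:30pm end S2 → 4
4:00pm start S7 → 5
4:30pm end S4 → 4
4:30pm end S6 → 3
4:45pm end S5 → 2
5:15pm end S3 → 1
7:00pm end S7 → 0
Peak is 5, at 1:30pm (S2, S3, S4, S5, S6).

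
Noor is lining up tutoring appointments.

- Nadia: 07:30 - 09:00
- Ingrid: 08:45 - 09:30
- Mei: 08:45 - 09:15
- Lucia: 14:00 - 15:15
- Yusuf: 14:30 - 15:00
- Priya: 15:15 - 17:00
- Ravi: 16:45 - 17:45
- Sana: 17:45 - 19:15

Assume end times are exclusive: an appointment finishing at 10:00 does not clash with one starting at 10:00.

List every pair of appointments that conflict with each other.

Ingrid & Mei, Ingrid & Nadia, Lucia & Yusuf, Mei & Nadia, Priya & Ravi

Check each pair: they overlap iff neither finishes before the other starts.
Sorted by start: Nadia, Ingrid, Mei, Lucia, Yusuf, Priya, Ravi, Sana.
Ingrid starts before Nadia ends → Nadia and Ingrid overlap.
Mei starts before Nadia ends → Nadia and Mei overlap.
Lucia starts after Nadia ends — done with Nadia.
Mei starts before Ingrid ends → Ingrid and Mei overlap.
Lucia starts after Ingrid ends — done with Ingrid.
Lucia starts after Mei ends — done with Mei.
Yusuf starts before Lucia ends → Lucia and Yusuf overlap.
Priya starts exactly when Lucia ends (back-to-back, no overlap) — done with Lucia.
Priya starts after Yusuf ends — done with Yusuf.
Ravi starts before Priya ends → Priya and Ravi overlap.
Sana starts after Priya ends.
Sana starts exactly when Ravi ends (back-to-back, no overlap).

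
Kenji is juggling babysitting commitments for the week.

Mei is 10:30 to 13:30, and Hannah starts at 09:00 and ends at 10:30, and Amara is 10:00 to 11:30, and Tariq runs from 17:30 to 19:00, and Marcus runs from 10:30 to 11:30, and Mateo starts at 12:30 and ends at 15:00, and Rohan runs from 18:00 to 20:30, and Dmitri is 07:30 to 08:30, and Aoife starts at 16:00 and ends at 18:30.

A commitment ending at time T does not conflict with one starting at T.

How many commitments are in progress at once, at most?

3

Walk through starts and ends in time order (an end at T is processed before a start at T):
07:30 start Dmitri → 1
08:30 end Dmitri → 0
09:00 start Hannah → 1
10:00 start Amara → 2
10:30 end Hannah → 1
10:30 start Marcus → 2
10:30 start Mei → 3
11:30 end Amara → 2
11:30 end Marcus → 1
12:30 start Mateo → 2
13:30 end Mei → 1
15:00 end Mateo → 0
16:00 start Aoife → 1
17:30 start Tariq → 2
18:00 start Rohan → 3
18:30 end Aoife → 2
19:00 end Tariq → 1
20:30 end Rohan → 0
Peak is 3, at 10:30 (Amara, Marcus, Mei).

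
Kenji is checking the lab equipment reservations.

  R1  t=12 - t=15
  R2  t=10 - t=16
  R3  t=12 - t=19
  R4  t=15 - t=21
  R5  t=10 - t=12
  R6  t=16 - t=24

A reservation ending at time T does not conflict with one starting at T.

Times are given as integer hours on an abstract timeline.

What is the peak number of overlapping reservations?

3

Walk through starts and ends in time order (an end at T is processed before a start at T):
t=10 start R2 → 1
t=10 start R5 → 2
t=12 end R5 → 1
t=12 start R1 → 2
t=12 start R3 → 3
t=15 end R1 → 2
t=15 start R4 → 3
t=16 end R2 → 2
t=16 start R6 → 3
t=19 end R3 → 2
t=21 end R4 → 1
t=24 end R6 → 0
Peak is 3, at t=12 (R1, R2, R3).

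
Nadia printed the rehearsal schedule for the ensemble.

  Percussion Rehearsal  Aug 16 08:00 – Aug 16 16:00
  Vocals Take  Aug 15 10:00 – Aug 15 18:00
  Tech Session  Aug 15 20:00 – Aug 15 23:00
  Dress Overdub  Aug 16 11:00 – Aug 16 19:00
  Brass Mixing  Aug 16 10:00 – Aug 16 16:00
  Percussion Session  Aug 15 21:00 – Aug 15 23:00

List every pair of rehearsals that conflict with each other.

Brass Mixing & Dress Overdub, Brass Mixing & Percussion Rehearsal, Dress Overdub & Percussion Rehearsal, Percussion Session & Tech Session

Sorted by start: Vocals Take, Tech Session, Percussion Session, Percussion Rehearsal, Brass Mixing, Dress Overdub.
Tech Session starts after Vocals Take ends, so Vocals Take has no further overlaps.
Percussion Session starts before Tech Session ends → Tech Session and Percussion Session overlap.
Percussion Rehearsal starts after Tech Session ends, so Tech Session has no further overlaps.
Percussion Rehearsal starts after Percussion Session ends, so Percussion Session has no further overlaps.
Brass Mixing starts before Percussion Rehearsal ends → Percussion Rehearsal and Brass Mixing overlap.
Dress Overdub starts before Percussion Rehearsal ends → Percussion Rehearsal and Dress Overdub overlap.
Dress Overdub starts before Brass Mixing ends → Brass Mixing and Dress Overdub overlap.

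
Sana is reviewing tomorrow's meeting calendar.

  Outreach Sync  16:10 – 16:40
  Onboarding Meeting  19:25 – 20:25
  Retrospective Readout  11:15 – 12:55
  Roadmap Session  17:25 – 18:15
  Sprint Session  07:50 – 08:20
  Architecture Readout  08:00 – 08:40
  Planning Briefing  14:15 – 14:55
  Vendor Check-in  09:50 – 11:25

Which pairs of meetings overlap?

Architecture Readout & Sprint Session, Retrospective Readout & Vendor Check-in

Check each pair: they overlap iff neither finishes before the other starts.
Sorted by start: Sprint Session, Architecture Readout, Vendor Check-in, Retrospective Readout, Planning Briefing, Outreach Sync, Roadmap Session, Onboarding Meeting.
Architecture Readout starts before Sprint Session ends → Sprint Session and Architecture Readout overlap.
Vendor Check-in starts after Sprint Session ends, so nothing later overlaps Sprint Session either.
Vendor Check-in starts after Architecture Readout ends, so nothing later overlaps Architecture Readout either.
Retrospective Readout starts before Vendor Check-in ends → Vendor Check-in and Retrospective Readout overlap.
Planning Briefing starts after Vendor Check-in ends, so nothing later overlaps Vendor Check-in either.
Planning Briefing starts after Retrospective Readout ends, so nothing later overlaps Retrospective Readout either.
Outreach Sync starts after Planning Briefing ends, so nothing later overlaps Planning Briefing either.
Roadmap Session starts after Outreach Sync ends, so nothing later overlaps Outreach Sync either.
Onboarding Meeting starts after Roadmap Session ends.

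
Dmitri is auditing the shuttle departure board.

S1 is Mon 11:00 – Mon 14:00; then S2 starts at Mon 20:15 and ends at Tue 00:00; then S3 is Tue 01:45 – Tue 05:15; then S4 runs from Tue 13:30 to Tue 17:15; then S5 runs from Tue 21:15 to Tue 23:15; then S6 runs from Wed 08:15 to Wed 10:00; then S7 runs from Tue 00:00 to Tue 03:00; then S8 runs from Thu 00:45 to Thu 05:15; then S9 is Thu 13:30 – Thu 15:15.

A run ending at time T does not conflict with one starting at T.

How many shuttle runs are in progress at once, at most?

2

Sort all start/end points and keep a running count:
Mon 11:00 start S1 → 1
Mon 14:00 end S1 → 0
Mon 20:15 start S2 → 1
Tue 00:00 end S2 → 0
Tue 00:00 start S7 → 1
Tue 01:45 start S3 → 2
Tue 03:00 end S7 → 1
Tue 05:15 end S3 → 0
Tue 13:30 start S4 → 1
Tue 17:15 end S4 → 0
Tue 21:15 start S5 → 1
Tue 23:15 end S5 → 0
Wed 08:15 start S6 → 1
Wed 10:00 end S6 → 0
Thu 00:45 start S8 → 1
Thu 05:15 end S8 → 0
Thu 13:30 start S9 → 1
Thu 15:15 end S9 → 0
Peak is 2, at Tue 01:45 (S3, S7).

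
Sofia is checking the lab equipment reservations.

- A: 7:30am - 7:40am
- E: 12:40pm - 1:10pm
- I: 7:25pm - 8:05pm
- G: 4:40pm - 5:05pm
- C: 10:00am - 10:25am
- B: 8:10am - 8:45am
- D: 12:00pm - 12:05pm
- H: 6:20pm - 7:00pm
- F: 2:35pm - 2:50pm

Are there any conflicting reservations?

Sorted by start: A, B, C, D, E, F, G, H, I.
B starts after A ends; A is clear from here.
C starts after B ends; B is clear from here.
D starts after C ends; C is clear from here.
E starts after D ends; D is clear from here.
F starts after E ends; E is clear from here.
G starts after F ends; F is clear from here.
H starts after G ends; G is clear from here.
I starts after H ends.
Every pair is clear; the schedule has no overlaps.

No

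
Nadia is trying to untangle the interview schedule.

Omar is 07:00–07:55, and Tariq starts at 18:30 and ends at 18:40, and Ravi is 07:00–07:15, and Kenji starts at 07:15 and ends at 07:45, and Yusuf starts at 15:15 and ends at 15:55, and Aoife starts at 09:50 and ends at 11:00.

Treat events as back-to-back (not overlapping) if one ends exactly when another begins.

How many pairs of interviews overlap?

Two intervals overlap when each starts before the other ends.
Sorted by start: Omar, Ravi, Kenji, Aoife, Yusuf, Tariq.
Ravi starts before Omar ends → Omar and Ravi overlap.
Kenji starts before Omar ends → Omar and Kenji overlap.
Aoife starts after Omar ends, so Omar has no further overlaps.
Kenji starts exactly when Ravi ends (back-to-back, no overlap), so Ravi has no further overlaps.
Aoife starts after Kenji ends, so Kenji has no further overlaps.
Yusuf starts after Aoife ends, so Aoife has no further overlaps.
Tariq starts after Yusuf ends.
Overlapping pairs: Kenji & Omar, Omar & Ravi — 2 in total.

2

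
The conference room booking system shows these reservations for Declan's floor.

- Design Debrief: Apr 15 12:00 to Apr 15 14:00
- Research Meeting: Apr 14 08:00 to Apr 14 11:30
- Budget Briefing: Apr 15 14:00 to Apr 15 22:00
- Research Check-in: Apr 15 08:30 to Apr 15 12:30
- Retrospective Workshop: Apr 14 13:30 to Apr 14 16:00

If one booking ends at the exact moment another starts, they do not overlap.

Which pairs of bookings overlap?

Design Debrief & Research Check-in

Sorted by start: Research Meeting, Retrospective Workshop, Research Check-in, Design Debrief, Budget Briefing.
Retrospective Workshop starts after Research Meeting ends, so Research Meeting has no further overlaps.
Research Check-in starts after Retrospective Workshop ends, so Retrospective Workshop has no further overlaps.
Design Debrief starts before Research Check-in ends → Research Check-in and Design Debrief overlap.
Budget Briefing starts after Research Check-in ends.
Budget Briefing starts exactly when Design Debrief ends (back-to-back, no overlap).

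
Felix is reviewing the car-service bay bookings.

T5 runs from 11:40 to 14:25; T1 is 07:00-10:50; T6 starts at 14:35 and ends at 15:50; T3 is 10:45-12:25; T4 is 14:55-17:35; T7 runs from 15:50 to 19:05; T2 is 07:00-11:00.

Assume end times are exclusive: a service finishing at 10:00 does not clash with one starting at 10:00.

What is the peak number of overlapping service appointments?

3

Sort all start/end points and keep a running count:
07:00 start T1 → 1
07:00 start T2 → 2
10:45 start T3 → 3
10:50 end T1 → 2
11:00 end T2 → 1
11:40 start T5 → 2
12:25 end T3 → 1
14:25 end T5 → 0
14:35 start T6 → 1
14:55 start T4 → 2
15:50 end T6 → 1
15:50 start T7 → 2
17:35 end T4 → 1
19:05 end T7 → 0
Peak is 3, at 10:45 (T1, T2, T3).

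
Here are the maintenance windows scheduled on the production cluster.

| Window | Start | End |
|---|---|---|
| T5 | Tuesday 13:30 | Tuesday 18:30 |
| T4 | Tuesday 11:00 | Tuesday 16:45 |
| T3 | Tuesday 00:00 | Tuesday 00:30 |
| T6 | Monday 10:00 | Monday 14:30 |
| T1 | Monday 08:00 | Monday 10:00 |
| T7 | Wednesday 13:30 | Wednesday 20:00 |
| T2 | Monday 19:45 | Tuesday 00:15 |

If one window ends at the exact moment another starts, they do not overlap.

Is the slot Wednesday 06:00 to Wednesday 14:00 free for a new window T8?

No — it overlaps T7

T1: ends Monday 10:00 at or before T8 starts Wednesday 06:00 → clear.
T6: ends Monday 14:30 at or before T8 starts Wednesday 06:00 → clear.
T2: ends Tuesday 00:15 at or before T8 starts Wednesday 06:00 → clear.
T3: ends Tuesday 00:30 at or before T8 starts Wednesday 06:00 → clear.
T4: ends Tuesday 16:45 at or before T8 starts Wednesday 06:00 → clear.
T5: ends Tuesday 18:30 at or before T8 starts Wednesday 06:00 → clear.
T7: starts Wednesday 13:30 before T8 ends Wednesday 14:00, and ends Wednesday 20:00 after T8 starts Wednesday 06:00 → overlap.
T8 overlaps T7.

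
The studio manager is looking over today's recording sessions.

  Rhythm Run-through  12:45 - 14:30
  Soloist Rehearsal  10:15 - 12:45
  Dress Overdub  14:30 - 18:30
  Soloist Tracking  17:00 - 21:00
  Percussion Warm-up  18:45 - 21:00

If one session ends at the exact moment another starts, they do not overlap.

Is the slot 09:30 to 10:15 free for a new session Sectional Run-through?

Soloist Rehearsal: starts 10:15 at or after Sectional Run-through ends 10:15 → clear.
Rhythm Run-through: starts 12:45 at or after Sectional Run-through ends 10:15 → clear.
Dress Overdub: starts 14:30 at or after Sectional Run-through ends 10:15 → clear.
Soloist Tracking: starts 17:00 at or after Sectional Run-through ends 10:15 → clear.
Percussion Warm-up: starts 18:45 at or after Sectional Run-through ends 10:15 → clear.

Yes — the slot is free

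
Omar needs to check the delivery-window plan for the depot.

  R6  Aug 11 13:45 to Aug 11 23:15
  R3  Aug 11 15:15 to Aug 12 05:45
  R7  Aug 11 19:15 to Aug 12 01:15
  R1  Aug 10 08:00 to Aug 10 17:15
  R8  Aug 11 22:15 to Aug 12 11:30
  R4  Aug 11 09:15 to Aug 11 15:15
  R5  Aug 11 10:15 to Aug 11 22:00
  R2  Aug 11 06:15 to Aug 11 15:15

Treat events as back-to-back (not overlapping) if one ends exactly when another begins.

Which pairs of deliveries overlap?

Two intervals overlap when each starts before the other ends.
Sorted by start: R1, R2, R4, R5, R6, R3, R7, R8.
R2 starts after R1 ends — done with R1.
R4 starts before R2 ends → R2 and R4 overlap.
R5 starts before R2 ends → R2 and R5 overlap.
R6 starts before R2 ends → R2 and R6 overlap.
R3 starts exactly when R2 ends (back-to-back, no overlap) — done with R2.
R5 starts before R4 ends → R4 and R5 overlap.
R6 starts before R4 ends → R4 and R6 overlap.
R3 starts exactly when R4 ends (back-to-back, no overlap) — done with R4.
R6 starts before R5 ends → R5 and R6 overlap.
R3 starts before R5 ends → R5 and R3 overlap.
R7 starts before R5 ends → R5 and R7 overlap.
R8 starts after R5 ends.
R3 starts before R6 ends → R6 and R3 overlap.
R7 starts before R6 ends → R6 and R7 overlap.
R8 starts before R6 ends → R6 and R8 overlap.
R7 starts before R3 ends → R3 and R7 overlap.
R8 starts before R3 ends → R3 and R8 overlap.
R8 starts before R7 ends → R7 and R8 overlap.

R2 & R4, R2 & R5, R2 & R6, R3 & R5, R3 & R6, R3 & R7, R3 & R8, R4 & R5, R4 & R6, R5 & R6, R5 & R7, R6 & R7, R6 & R8, R7 & R8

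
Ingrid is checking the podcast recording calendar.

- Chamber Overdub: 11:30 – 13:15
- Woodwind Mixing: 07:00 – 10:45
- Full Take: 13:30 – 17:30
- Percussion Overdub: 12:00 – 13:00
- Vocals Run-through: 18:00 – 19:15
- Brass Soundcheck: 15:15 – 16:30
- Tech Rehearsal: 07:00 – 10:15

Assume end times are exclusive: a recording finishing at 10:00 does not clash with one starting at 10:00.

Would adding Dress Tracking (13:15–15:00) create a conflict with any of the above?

Yes — it overlaps Full Take

Woodwind Mixing: ends 10:45 at or before Dress Tracking starts 13:15 → clear.
Tech Rehearsal: ends 10:15 at or before Dress Tracking starts 13:15 → clear.
Chamber Overdub: ends 13:15 at or before Dress Tracking starts 13:15 → clear.
Percussion Overdub: ends 13:00 at or before Dress Tracking starts 13:15 → clear.
Full Take: starts 13:30 before Dress Tracking ends 15:00, and ends 17:30 after Dress Tracking starts 13:15 → overlap.
Brass Soundcheck: starts 15:15 at or after Dress Tracking ends 15:00 → clear.
Vocals Run-through: starts 18:00 at or after Dress Tracking ends 15:00 → clear.
Dress Tracking overlaps Full Take.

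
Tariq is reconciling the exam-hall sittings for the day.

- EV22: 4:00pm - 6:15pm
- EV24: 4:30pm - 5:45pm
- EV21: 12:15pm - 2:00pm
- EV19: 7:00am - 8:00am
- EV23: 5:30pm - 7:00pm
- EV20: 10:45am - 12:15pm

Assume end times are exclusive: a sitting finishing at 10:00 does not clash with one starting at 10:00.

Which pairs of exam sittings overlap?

Check each pair: they overlap iff neither finishes before the other starts.
Sorted by start: EV19, EV20, EV21, EV22, EV24, EV23.
EV20 starts after EV19 ends — done with EV19.
EV21 starts exactly when EV20 ends (back-to-back, no overlap) — done with EV20.
EV22 starts after EV21 ends — done with EV21.
EV24 starts before EV22 ends → EV22 and EV24 overlap.
EV23 starts before EV22 ends → EV22 and EV23 overlap.
EV23 starts before EV24 ends → EV24 and EV23 overlap.

EV22 & EV23, EV22 & EV24, EV23 & EV24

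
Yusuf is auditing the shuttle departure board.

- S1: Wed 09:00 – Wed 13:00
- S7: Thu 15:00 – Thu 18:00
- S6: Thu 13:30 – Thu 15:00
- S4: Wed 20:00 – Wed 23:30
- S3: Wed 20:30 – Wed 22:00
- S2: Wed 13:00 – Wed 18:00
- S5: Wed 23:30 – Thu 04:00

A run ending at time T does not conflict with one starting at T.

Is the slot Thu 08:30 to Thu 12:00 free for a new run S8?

S1: ends Wed 13:00 at or before S8 starts Thu 08:30 → clear.
S2: ends Wed 18:00 at or before S8 starts Thu 08:30 → clear.
S4: ends Wed 23:30 at or before S8 starts Thu 08:30 → clear.
S3: ends Wed 22:00 at or before S8 starts Thu 08:30 → clear.
S5: ends Thu 04:00 at or before S8 starts Thu 08:30 → clear.
S6: starts Thu 13:30 at or after S8 ends Thu 12:00 → clear.
S7: starts Thu 15:00 at or after S8 ends Thu 12:00 → clear.

Yes — the slot is free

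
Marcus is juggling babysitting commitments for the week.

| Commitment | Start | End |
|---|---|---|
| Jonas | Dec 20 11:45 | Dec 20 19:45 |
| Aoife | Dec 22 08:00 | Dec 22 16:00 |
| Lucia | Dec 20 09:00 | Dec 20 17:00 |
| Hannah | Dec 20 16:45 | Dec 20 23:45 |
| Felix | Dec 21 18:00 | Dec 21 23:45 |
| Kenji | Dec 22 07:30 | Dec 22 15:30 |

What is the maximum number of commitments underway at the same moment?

Sort all start/end points and keep a running count:
Dec 20 09:00 start Lucia → 1
Dec 20 11:45 start Jonas → 2
Dec 20 16:45 start Hannah → 3
Dec 20 17:00 end Lucia → 2
Dec 20 19:45 end Jonas → 1
Dec 20 23:45 end Hannah → 0
Dec 21 18:00 start Felix → 1
Dec 21 23:45 end Felix → 0
Dec 22 07:30 start Kenji → 1
Dec 22 08:00 start Aoife → 2
Dec 22 15:30 end Kenji → 1
Dec 22 16:00 end Aoife → 0
Peak is 3, at Dec 20 16:45 (Hannah, Jonas, Lucia).

3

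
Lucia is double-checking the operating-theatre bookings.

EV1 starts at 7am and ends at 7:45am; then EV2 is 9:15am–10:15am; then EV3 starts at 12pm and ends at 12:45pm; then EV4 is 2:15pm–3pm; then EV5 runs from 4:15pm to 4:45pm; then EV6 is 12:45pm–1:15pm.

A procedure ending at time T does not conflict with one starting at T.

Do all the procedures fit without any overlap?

Yes

Sorted by start: EV1, EV2, EV3, EV6, EV4, EV5.
EV2 starts after EV1 ends, so EV1 has no further overlaps.
EV3 starts after EV2 ends, so EV2 has no further overlaps.
EV6 starts exactly when EV3 ends (back-to-back, no overlap), so EV3 has no further overlaps.
EV4 starts after EV6 ends, so EV6 has no further overlaps.
EV5 starts after EV4 ends.
Every pair is clear; the schedule has no overlaps.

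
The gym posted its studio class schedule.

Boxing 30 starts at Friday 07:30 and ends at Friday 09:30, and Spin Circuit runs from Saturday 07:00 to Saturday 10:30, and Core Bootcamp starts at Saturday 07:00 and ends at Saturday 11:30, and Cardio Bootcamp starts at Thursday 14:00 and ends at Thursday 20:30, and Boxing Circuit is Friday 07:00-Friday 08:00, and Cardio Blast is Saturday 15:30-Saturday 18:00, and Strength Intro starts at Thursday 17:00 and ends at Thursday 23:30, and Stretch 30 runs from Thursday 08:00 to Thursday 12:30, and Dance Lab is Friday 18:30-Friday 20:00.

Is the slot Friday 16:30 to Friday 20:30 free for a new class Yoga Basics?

No — it overlaps Dance Lab

Stretch 30: ends Thursday 12:30 at or before Yoga Basics starts Friday 16:30 → clear.
Cardio Bootcamp: ends Thursday 20:30 at or before Yoga Basics starts Friday 16:30 → clear.
Strength Intro: ends Thursday 23:30 at or before Yoga Basics starts Friday 16:30 → clear.
Boxing Circuit: ends Friday 08:00 at or before Yoga Basics starts Friday 16:30 → clear.
Boxing 30: ends Friday 09:30 at or before Yoga Basics starts Friday 16:30 → clear.
Dance Lab: starts Friday 18:30 before Yoga Basics ends Friday 20:30, and ends Friday 20:00 after Yoga Basics starts Friday 16:30 → overlap.
Spin Circuit: starts Saturday 07:00 at or after Yoga Basics ends Friday 20:30 → clear.
Core Bootcamp: starts Saturday 07:00 at or after Yoga Basics ends Friday 20:30 → clear.
Cardio Blast: starts Saturday 15:30 at or after Yoga Basics ends Friday 20:30 → clear.
Yoga Basics overlaps Dance Lab.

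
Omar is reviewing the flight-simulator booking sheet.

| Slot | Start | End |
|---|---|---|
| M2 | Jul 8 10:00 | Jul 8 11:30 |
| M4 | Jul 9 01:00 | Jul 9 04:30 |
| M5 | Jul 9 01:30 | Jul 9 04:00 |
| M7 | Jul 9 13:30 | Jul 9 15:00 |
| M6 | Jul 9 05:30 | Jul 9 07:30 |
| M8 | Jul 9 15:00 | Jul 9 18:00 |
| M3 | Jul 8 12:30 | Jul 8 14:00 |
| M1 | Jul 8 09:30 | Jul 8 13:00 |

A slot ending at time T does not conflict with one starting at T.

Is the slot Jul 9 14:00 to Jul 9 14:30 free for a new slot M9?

M1: ends Jul 8 13:00 at or before M9 starts Jul 9 14:00 → clear.
M2: ends Jul 8 11:30 at or before M9 starts Jul 9 14:00 → clear.
M3: ends Jul 8 14:00 at or before M9 starts Jul 9 14:00 → clear.
M4: ends Jul 9 04:30 at or before M9 starts Jul 9 14:00 → clear.
M5: ends Jul 9 04:00 at or before M9 starts Jul 9 14:00 → clear.
M6: ends Jul 9 07:30 at or before M9 starts Jul 9 14:00 → clear.
M7: starts Jul 9 13:30 before M9 ends Jul 9 14:30, and ends Jul 9 15:00 after M9 starts Jul 9 14:00 → overlap.
M8: starts Jul 9 15:00 at or after M9 ends Jul 9 14:30 → clear.
M9 overlaps M7.

No — it overlaps M7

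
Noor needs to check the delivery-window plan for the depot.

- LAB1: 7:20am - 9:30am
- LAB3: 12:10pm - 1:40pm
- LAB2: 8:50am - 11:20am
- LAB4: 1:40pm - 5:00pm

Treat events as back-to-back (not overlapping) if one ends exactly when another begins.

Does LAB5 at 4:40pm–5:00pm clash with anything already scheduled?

LAB1: ends 9:30am at or before LAB5 starts 4:40pm → clear.
LAB2: ends 11:20am at or before LAB5 starts 4:40pm → clear.
LAB3: ends 1:40pm at or before LAB5 starts 4:40pm → clear.
LAB4: starts 1:40pm before LAB5 ends 5:00pm, and ends 5:00pm after LAB5 starts 4:40pm → overlap.
LAB5 overlaps LAB4.

Yes — it overlaps LAB4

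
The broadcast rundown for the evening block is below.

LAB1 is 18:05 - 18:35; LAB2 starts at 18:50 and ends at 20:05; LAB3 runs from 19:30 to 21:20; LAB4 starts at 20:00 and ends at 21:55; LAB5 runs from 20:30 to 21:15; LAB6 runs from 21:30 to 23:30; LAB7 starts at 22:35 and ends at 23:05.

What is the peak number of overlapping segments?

3

Sweep the timeline, counting +1 at each start and −1 at each end (ends before starts at a tie):
18:05 start LAB1 → 1
18:35 end LAB1 → 0
18:50 start LAB2 → 1
19:30 start LAB3 → 2
20:00 start LAB4 → 3
20:05 end LAB2 → 2
20:30 start LAB5 → 3
21:15 end LAB5 → 2
21:20 end LAB3 → 1
21:30 start LAB6 → 2
21:55 end LAB4 → 1
22:35 start LAB7 → 2
23:05 end LAB7 → 1
23:30 end LAB6 → 0
Peak is 3, at 20:00 (LAB2, LAB3, LAB4).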